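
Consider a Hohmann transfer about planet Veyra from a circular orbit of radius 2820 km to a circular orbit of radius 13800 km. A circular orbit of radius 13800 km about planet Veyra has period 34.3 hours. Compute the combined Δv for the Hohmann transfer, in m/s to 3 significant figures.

From Kepler's third law T² = 4π²r³/μ at r = 13800 km, T = 34.3 hours = 34.3 × 3600 s = 1.2348×10^5 s: μ = 4π²r³/T² = 6804.62 km³/s².
Transfer-ellipse semi-major axis a_t = (r₁ + r₂)/2 = (2820 + 13800)/2 = 8310 km.
At r₁ the circular-orbit speed is v₁ = √(μ/r₁) = 1.5534 km/s.
Transfer-orbit speed at r₁ (vis-viva): v_p = √[μ(2/r₁ − 1/a_t)] = 2.0018 km/s.
First burn Δv₁ = |v_p − v₁| = 0.4484 km/s.
Circular speed at r₂: v₂ = √(μ/r₂) = 0.7022 km/s.
Transfer-orbit speed at r₂: v_a = √[μ(2/r₂ − 1/a_t)] = 0.4091 km/s.
Second burn Δv₂ = |v₂ − v_a| = 0.2931 km/s.
Total Δv = Δv₁ + Δv₂ = 0.7415 km/s.

Δv = 742 m/s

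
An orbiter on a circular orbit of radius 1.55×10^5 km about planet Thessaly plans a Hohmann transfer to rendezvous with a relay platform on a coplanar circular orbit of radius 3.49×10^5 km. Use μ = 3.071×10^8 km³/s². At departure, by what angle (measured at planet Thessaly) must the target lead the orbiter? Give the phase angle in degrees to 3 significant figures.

Semi-major axis of the transfer orbit: a_t = (1.550×10^5 + 3.490×10^5)/2 = 2.520×10^5 km.
Transfer time t = π√(a_t³/μ) = 22678 s.
Target angular speed ω₂ = √(μ/r₂³) = 8.4997×10^-5 rad/s.
Angle swept by the target during transfer: ω₂·t = 1.9276 rad = 110.4°.
The orbiter traverses 180° on the transfer ellipse, so the target must lead by 180° − 110.4° = 69.6°.

φ = 69.6°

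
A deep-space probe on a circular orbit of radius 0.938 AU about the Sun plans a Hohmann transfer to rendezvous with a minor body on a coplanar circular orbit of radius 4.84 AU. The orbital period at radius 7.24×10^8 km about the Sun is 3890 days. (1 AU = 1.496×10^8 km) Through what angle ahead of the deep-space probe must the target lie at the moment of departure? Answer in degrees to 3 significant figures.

From Kepler's third law T² = 4π²r³/μ at r = 7.24×10^8 km, T = 3890 days = 3890 × 86400 s = 3.36096×10^8 s: μ = 4π²r³/T² = 1.32632×10^11 km³/s².
In km: r₁ = 0.938 × 1.496×10^8 = 1.403248×10^8 km; r₂ = 4.84 × 1.496×10^8 = 7.24064×10^8 km.
Semi-major axis of the transfer orbit: a_t = (1.403248×10^8 + 7.24064×10^8)/2 = 4.321944×10^8 km.
The half-period of the transfer ellipse is t = π√(a_t³/μ) = 7.7508×10^7 s.
Target angular speed ω₂ = √(μ/r₂³) = 1.8692×10^-8 rad/s.
Angle swept by the target during transfer: ω₂·t = 1.4488 rad = 83.01°.
The deep-space probe traverses 180° on the transfer ellipse, so the target must lead by 180° − 83.01° = 97.0°.

φ = 97.0°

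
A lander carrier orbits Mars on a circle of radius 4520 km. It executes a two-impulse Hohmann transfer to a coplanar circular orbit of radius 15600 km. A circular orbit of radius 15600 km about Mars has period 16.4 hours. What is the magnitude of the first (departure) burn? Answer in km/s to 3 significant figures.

Δv₁ = 0.756 km/s

From Kepler's third law T² = 4π²r³/μ at r = 15600 km, T = 16.4 hours = 16.4 × 3600 s = 59040 s: μ = 4π²r³/T² = 42997.3 km³/s².
Transfer-ellipse semi-major axis a_t = (r₁ + r₂)/2 = (4520 + 15600)/2 = 10060 km.
On the circular orbit at r = 4520 km, v_c = √(μ/r) = 3.08426 km/s.
Vis-viva on the transfer ellipse at r = 4520 km gives v_t = √[μ(2/r − 1/a_t)] = 3.84074 km/s.
Δv₁ = |v_t − v_c| = |3.84074 − 3.08426| = 0.7565 km/s.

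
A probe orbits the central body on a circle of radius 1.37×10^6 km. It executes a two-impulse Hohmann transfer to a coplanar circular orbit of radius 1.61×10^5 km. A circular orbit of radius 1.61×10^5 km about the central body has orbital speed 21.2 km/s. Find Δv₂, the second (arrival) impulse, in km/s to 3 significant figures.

From the circular-orbit relation v² = μ/r at r = 1.61×10^5 km: μ = v²r = (21.2)² × 1.61×10^5 = 7.23598×10^7 km³/s².
The Hohmann ellipse has a_t = (r₁ + r₂)/2 = 7.655×10^5 km.
On the circular orbit at r = 1.610×10^5 km, v_c = √(μ/r) = 21.200 km/s.
Transfer-orbit speed at the same r (vis-viva, a = a_t): v_t = √[μ(2/r − 1/a_t)] = 28.361 km/s.
Δv₂ = |v_t − v_c| = |28.361 − 21.200| = 7.161 km/s.

Δv₂ = 7.16 km/s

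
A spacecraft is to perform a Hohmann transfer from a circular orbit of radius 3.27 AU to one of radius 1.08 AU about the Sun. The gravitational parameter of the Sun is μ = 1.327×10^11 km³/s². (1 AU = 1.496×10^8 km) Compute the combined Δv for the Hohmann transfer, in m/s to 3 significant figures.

Δv = 11300 m/s

In km: r₁ = 3.27 × 1.496×10^8 = 4.89192×10^8 km; r₂ = 1.08 × 1.496×10^8 = 1.61568×10^8 km.
Semi-major axis of the transfer orbit: a_t = (4.89192×10^8 + 1.61568×10^8)/2 = 3.2538×10^8 km.
Circular speed at r₁: v₁ = √(μ/r₁) = √(1.327×10^11/4.89192×10^8) = 16.4701 km/s.
Transfer-orbit speed at r₁ (v² = μ(2/r − 1/a)): v_a = √[μ(2/r₁ − 1/a_t)] = 11.6059 km/s.
First burn Δv₁ = |v_a − v₁| = 4.8642 km/s.
At r₂, v₂ = √(μ/r₂) = 28.6588 km/s.
Transfer-orbit speed at r₂: v_p = √[μ(2/r₂ − 1/a_t)] = 35.1400 km/s.
Second burn Δv₂ = |v₂ − v_p| = 6.4812 km/s.
Δv = Δv₁ + Δv₂ = 4.8642 + 6.4812 = 11.35 km/s.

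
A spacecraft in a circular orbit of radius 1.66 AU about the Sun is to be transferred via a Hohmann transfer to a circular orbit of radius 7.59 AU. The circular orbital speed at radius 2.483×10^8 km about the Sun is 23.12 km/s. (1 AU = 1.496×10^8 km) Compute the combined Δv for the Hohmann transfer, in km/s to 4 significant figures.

From the circular-orbit relation v² = μ/r at r = 2.483×10^8 km: μ = v²r = (23.12)² × 2.483×10^8 = 1.32725×10^11 km³/s².
In km: r₁ = 1.66 × 1.496×10^8 = 2.48336×10^8 km; r₂ = 7.59 × 1.496×10^8 = 1.135464×10^9 km.
Semi-major axis of the transfer orbit: a_t = (2.48336×10^8 + 1.135464×10^9)/2 = 6.919×10^8 km.
Circular speed at r₁: v₁ = √(μ/r₁) = √(1.32725×10^11/2.48336×10^8) = 23.1183 km/s.
Transfer-orbit speed at r₁ (vis-viva equation): v_p = √[μ(2/r₁ − 1/a_t)] = 29.6157 km/s.
First burn Δv₁ = |v_p − v₁| = 6.497 km/s.
Circular speed at r₂: v₂ = √(μ/r₂) = 10.8116 km/s.
Transfer-orbit speed at r₂: v_a = √[μ(2/r₂ − 1/a_t)] = 6.47721 km/s.
Second burn Δv₂ = |v₂ − v_a| = 4.334 km/s.
Total Δv = Δv₁ + Δv₂ = 10.83 km/s.

Δv = 10.83 km/s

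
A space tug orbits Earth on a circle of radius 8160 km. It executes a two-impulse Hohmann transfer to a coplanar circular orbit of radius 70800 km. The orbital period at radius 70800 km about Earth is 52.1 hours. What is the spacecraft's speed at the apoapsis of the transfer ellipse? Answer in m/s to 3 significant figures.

From Kepler's third law T² = 4π²r³/μ at r = 70800 km, T = 52.1 hours = 52.1 × 3600 s = 1.8756×10^5 s: μ = 4π²r³/T² = 3.98271×10^5 km³/s².
Transfer-ellipse semi-major axis a_t = (r₁ + r₂)/2 = (8160 + 70800)/2 = 39480 km.
At apoapsis, r = 70800 km.
From the vis-viva equation, v = √[μ(2/r − 1/a_t)] = 1.078 km/s.

v = 1080 m/s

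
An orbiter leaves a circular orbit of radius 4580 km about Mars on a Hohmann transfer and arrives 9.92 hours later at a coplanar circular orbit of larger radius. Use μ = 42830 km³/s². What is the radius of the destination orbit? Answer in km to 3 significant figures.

r₂ = 30800 km

Transfer time t = 9.92 hours = 35712 s, and t = π√(a_t³/μ).
So a_t = (μ t²/π²)^(1/3) = (42830 × (35712)² / π²)^(1/3) = 17689 km.
Since a_t = (r₁ + r₂)/2, r₂ = 2a_t − r₁ = 2×17689 − 4580 = 30798 km.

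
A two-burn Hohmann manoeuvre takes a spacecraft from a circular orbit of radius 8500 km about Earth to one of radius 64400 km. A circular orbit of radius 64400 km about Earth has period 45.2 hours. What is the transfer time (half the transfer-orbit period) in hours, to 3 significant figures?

t = 9.62 hours

From Kepler's third law T² = 4π²r³/μ at r = 64400 km, T = 45.2 hours = 45.2 × 3600 s = 1.6272×10^5 s: μ = 4π²r³/T² = 3.98231×10^5 km³/s².
The Hohmann ellipse has a_t = (r₁ + r₂)/2 = 36450 km.
By Kepler's third law the transfer-orbit period is T = 2π√(a_t³/μ), so t = T/2 = 34640 s.
Converting: 34640 s ÷ 3600 s/hour = 9.62 hours.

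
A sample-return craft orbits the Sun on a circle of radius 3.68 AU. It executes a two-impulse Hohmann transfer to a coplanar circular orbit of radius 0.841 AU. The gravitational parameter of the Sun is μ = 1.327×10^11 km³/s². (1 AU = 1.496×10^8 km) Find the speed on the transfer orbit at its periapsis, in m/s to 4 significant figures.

v = 41440 m/s

In km: r₁ = 3.68 × 1.496×10^8 = 5.50528×10^8 km; r₂ = 0.841 × 1.496×10^8 = 1.258136×10^8 km.
The Hohmann ellipse has a_t = (r₁ + r₂)/2 = 3.381708×10^8 km.
The periapsis of the transfer ellipse is at r = 1.258136×10^8 km.
Applying v² = μ(2/r − 1/a_t): v = 41.44 km/s.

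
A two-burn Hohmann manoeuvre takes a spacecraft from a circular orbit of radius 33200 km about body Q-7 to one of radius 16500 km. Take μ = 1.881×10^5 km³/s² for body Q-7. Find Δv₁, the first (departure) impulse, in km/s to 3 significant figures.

Δv₁ = 0.441 km/s

The Hohmann ellipse has a_t = (r₁ + r₂)/2 = 24850 km.
Circular speed at r = 33200 km: v_c = √(μ/r) = 2.3803 km/s.
Vis-viva on the transfer ellipse at r = 33200 km gives v_t = √[μ(2/r − 1/a_t)] = 1.9396 km/s.
Δv₁ = |v_t − v_c| = |1.9396 − 2.3803| = 0.4407 km/s.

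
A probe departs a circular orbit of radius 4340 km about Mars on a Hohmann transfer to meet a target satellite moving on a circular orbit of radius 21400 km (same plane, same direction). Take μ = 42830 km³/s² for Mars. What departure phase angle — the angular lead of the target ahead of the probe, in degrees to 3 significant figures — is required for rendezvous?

φ = 96.1°

Semi-major axis of the transfer orbit: a_t = (4340 + 21400)/2 = 12870 km.
Transfer time t = π√(a_t³/μ) = 22164 s.
The target's mean motion on its circular orbit is ω₂ = √(μ/r₂³) = 6.6108×10^-5 rad/s.
Angle swept by the target during transfer: ω₂·t = 1.4652 rad = 83.9498°.
The probe traverses 180° on the transfer ellipse, so the target must lead by 180° − 83.9498° = 96.1°.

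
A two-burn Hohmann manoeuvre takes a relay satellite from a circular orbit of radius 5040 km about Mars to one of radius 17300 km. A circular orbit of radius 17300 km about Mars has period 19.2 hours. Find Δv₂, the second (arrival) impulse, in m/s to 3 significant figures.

Δv₂ = 516 m/s

From Kepler's third law T² = 4π²r³/μ at r = 17300 km, T = 19.2 hours = 19.2 × 3600 s = 69120 s: μ = 4π²r³/T² = 42784.9 km³/s².
Semi-major axis of the transfer orbit: a_t = (5040 + 17300)/2 = 11170 km.
Circular speed at r = 17300 km: v_c = √(μ/r) = 1.572614 km/s.
Transfer-orbit speed at the same r (vis-viva, a = a_t): v_t = √[μ(2/r − 1/a_t)] = 1.056358 km/s.
Δv₂ = |v_t − v_c| = |1.056358 − 1.572614| = 0.5163 km/s.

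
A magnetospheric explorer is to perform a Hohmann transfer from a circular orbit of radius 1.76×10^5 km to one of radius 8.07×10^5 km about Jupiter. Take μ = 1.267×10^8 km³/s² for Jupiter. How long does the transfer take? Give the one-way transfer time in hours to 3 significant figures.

t = 26.7 hours

Transfer-ellipse semi-major axis a_t = (r₁ + r₂)/2 = (1.760×10^5 + 8.070×10^5)/2 = 4.915×10^5 km.
Half the transfer-orbit period gives t = π√(a_t³/μ) = 96170 s.
Converting: 96170 s ÷ 3600 s/hour = 26.7 hours.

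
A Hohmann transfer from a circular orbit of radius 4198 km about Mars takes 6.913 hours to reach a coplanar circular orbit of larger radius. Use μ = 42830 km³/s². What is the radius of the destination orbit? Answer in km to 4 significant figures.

r₂ = 23610 km

Transfer time t = 6.913 hours = 24886.8 s, and t = π√(a_t³/μ).
So a_t = (μ t²/π²)^(1/3) = (42830 × (24886.8)² / π²)^(1/3) = 13904 km.
Since a_t = (r₁ + r₂)/2, r₂ = 2a_t − r₁ = 2×13904 − 4198 = 23610 km.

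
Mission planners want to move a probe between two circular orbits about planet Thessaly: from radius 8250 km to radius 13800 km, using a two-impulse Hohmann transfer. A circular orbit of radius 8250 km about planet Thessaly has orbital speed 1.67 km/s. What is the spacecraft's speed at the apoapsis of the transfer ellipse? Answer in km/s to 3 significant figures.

From the circular-orbit relation v² = μ/r at r = 8250 km: μ = v²r = (1.67)² × 8250 = 23008.4 km³/s².
Transfer-ellipse semi-major axis a_t = (r₁ + r₂)/2 = (8250 + 13800)/2 = 11025 km.
At apoapsis, r = 13800 km.
From the vis-viva equation, v = √[μ(2/r − 1/a_t)] = 1.117 km/s.

v = 1.12 km/s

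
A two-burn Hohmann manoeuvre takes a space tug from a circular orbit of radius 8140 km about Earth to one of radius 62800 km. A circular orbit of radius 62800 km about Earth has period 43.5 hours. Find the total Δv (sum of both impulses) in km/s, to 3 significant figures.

From Kepler's third law T² = 4π²r³/μ at r = 62800 km, T = 43.5 hours = 43.5 × 3600 s = 1.566×10^5 s: μ = 4π²r³/T² = 3.98708×10^5 km³/s².
Transfer-ellipse semi-major axis a_t = (r₁ + r₂)/2 = (8140 + 62800)/2 = 35470 km.
Circular speed at r₁: v₁ = √(μ/r₁) = √(3.98708×10^5/8140) = 6.9987 km/s.
Transfer-orbit speed at r₁ (vis-viva equation): v_p = √[μ(2/r₁ − 1/a_t)] = 9.3125 km/s.
First burn Δv₁ = |v_p − v₁| = 2.3138 km/s.
Circular speed at r₂: v₂ = √(μ/r₂) = 2.5197 km/s.
Transfer-orbit speed at r₂: v_a = √[μ(2/r₂ − 1/a_t)] = 1.2071 km/s.
Second burn Δv₂ = |v₂ − v_a| = 1.3126 km/s.
Total Δv = Δv₁ + Δv₂ = 3.626 km/s.

Δv = 3.63 km/s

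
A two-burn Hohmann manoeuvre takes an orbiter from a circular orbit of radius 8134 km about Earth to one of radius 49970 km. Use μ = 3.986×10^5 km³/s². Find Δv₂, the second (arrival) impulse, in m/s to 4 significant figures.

Δv₂ = 1330 m/s

Semi-major axis of the transfer orbit: a_t = (8134 + 49970)/2 = 29052 km.
Circular speed at r = 49970 km: v_c = √(μ/r) = 2.824 km/s.
Vis-viva on the transfer ellipse at r = 49970 km gives v_t = √[μ(2/r − 1/a_t)] = 1.494 km/s.
Δv₂ = |v_t − v_c| = |1.494 − 2.824| = 1.330 km/s.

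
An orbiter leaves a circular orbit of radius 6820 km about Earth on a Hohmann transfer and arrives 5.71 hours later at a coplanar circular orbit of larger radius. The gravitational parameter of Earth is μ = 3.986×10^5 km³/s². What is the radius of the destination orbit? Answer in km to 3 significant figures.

r₂ = 44700 km

Transfer time t = 5.71 hours = 20556 s, and t = π√(a_t³/μ).
So a_t = (μ t²/π²)^(1/3) = (3.986×10^5 × (20556)² / π²)^(1/3) = 25746 km.
Since a_t = (r₁ + r₂)/2, r₂ = 2a_t − r₁ = 2×25746 − 6820 = 44672 km.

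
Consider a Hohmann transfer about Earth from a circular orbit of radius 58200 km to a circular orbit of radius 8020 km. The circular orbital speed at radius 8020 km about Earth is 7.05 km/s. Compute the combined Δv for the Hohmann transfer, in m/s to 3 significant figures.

Δv = 3630 m/s

From the circular-orbit relation v² = μ/r at r = 8020 km: μ = v²r = (7.05)² × 8020 = 3.98614×10^5 km³/s².
Semi-major axis of the transfer orbit: a_t = (58200 + 8020)/2 = 33110 km.
At r₁ the circular-orbit speed is v₁ = √(μ/r₁) = 2.617 km/s.
On the transfer ellipse at r₁, vis-viva equation gives v_a = √[μ(2/r₁ − 1/a_t)] = 1.288 km/s.
First burn Δv₁ = |v_a − v₁| = 1.329 km/s.
Circular speed at r₂: v₂ = √(μ/r₂) = 7.050 km/s.
Transfer-orbit speed at r₂: v_p = √[μ(2/r₂ − 1/a_t)] = 9.347 km/s.
Second burn Δv₂ = |v₂ − v_p| = 2.297 km/s.
Total Δv = Δv₁ + Δv₂ = 3.626 km/s.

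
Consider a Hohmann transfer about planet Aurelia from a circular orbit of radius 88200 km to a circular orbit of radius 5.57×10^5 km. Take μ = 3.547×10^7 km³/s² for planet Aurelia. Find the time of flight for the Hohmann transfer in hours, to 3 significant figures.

The Hohmann ellipse has a_t = (r₁ + r₂)/2 = 3.226×10^5 km.
By Kepler's third law the transfer-orbit period is T = 2π√(a_t³/μ), so t = T/2 = 96650 s.
Converting: 96650 s ÷ 3600 s/hour = 26.8 hours.

t = 26.8 hours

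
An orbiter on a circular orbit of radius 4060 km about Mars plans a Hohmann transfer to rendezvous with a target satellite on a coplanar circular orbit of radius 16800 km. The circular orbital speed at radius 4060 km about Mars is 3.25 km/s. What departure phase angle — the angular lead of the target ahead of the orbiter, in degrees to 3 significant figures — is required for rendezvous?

φ = 91.9°

From the circular-orbit relation v² = μ/r at r = 4060 km: μ = v²r = (3.25)² × 4060 = 42883.8 km³/s².
Transfer-ellipse semi-major axis a_t = (r₁ + r₂)/2 = (4060 + 16800)/2 = 10430 km.
Transfer time t = π√(a_t³/μ) = 16159.6 s.
The target's mean motion on its circular orbit is ω₂ = √(μ/r₂³) = 9.51004×10^-5 rad/s.
Angle swept by the target during transfer: ω₂·t = 1.53678 rad = 88.051°.
Arrival is 180° from departure on the ellipse, so φ = 180° − 88.051° = 91.9°.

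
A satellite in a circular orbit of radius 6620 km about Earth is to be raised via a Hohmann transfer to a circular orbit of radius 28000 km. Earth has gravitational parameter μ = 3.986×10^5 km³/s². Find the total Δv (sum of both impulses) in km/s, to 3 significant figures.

Δv = 3.55 km/s

The Hohmann ellipse has a_t = (r₁ + r₂)/2 = 17310 km.
At r₁ the circular-orbit speed is v₁ = √(μ/r₁) = 7.760 km/s.
On the transfer ellipse at r₁, vis-viva gives v_p = √[μ(2/r₁ − 1/a_t)] = 9.869 km/s.
First burn Δv₁ = |v_p − v₁| = 2.109 km/s.
At r₂, v₂ = √(μ/r₂) = 3.773 km/s.
Transfer-orbit speed at r₂: v_a = √[μ(2/r₂ − 1/a_t)] = 2.333 km/s.
Second burn Δv₂ = |v₂ − v_a| = 1.440 km/s.
Δv = Δv₁ + Δv₂ = 2.109 + 1.440 = 3.549 km/s.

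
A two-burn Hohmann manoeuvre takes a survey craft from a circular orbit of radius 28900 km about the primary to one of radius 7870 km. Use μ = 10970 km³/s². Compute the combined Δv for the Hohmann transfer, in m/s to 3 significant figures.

The Hohmann ellipse has a_t = (r₁ + r₂)/2 = 18385 km.
Circular speed at r₁: v₁ = √(μ/r₁) = √(10970/28900) = 0.6161 km/s.
Transfer-orbit speed at r₁ (v² = μ(2/r − 1/a)): v_a = √[μ(2/r₁ − 1/a_t)] = 0.4031 km/s.
First burn Δv₁ = |v_a − v₁| = 0.2130 km/s.
Circular speed at r₂: v₂ = √(μ/r₂) = 1.1806 km/s.
Transfer-orbit speed at r₂: v_p = √[μ(2/r₂ − 1/a_t)] = 1.4802 km/s.
Second burn Δv₂ = |v₂ − v_p| = 0.2996 km/s.
Δv = Δv₁ + Δv₂ = 0.2130 + 0.2996 = 0.5126 km/s.

Δv = 513 m/s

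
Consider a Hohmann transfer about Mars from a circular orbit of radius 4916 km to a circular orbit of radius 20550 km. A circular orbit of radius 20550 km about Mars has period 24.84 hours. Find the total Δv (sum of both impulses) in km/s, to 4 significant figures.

From Kepler's third law T² = 4π²r³/μ at r = 20550 km, T = 24.84 hours = 24.84 × 3600 s = 89424 s: μ = 4π²r³/T² = 42843.7 km³/s².
Transfer-ellipse semi-major axis a_t = (r₁ + r₂)/2 = (4916 + 20550)/2 = 12733 km.
Circular speed at r₁: v₁ = √(μ/r₁) = √(42843.7/4916) = 2.9521 km/s.
Transfer-orbit speed at r₁ (v² = μ(2/r − 1/a)): v_p = √[μ(2/r₁ − 1/a_t)] = 3.7504 km/s.
First burn Δv₁ = |v_p − v₁| = 0.7983 km/s.
At r₂, v₂ = √(μ/r₂) = 1.4439 km/s.
Transfer-orbit speed at r₂: v_a = √[μ(2/r₂ − 1/a_t)] = 0.89718 km/s.
Second burn Δv₂ = |v₂ − v_a| = 0.5467 km/s.
Δv = Δv₁ + Δv₂ = 0.7983 + 0.5467 = 1.345 km/s.

Δv = 1.345 km/s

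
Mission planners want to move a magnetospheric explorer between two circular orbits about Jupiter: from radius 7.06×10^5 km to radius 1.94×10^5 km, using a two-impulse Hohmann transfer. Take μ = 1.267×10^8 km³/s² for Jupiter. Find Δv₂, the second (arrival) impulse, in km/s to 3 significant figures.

Semi-major axis of the transfer orbit: a_t = (7.060×10^5 + 1.940×10^5)/2 = 4.500×10^5 km.
On the circular orbit at r = 1.940×10^5 km, v_c = √(μ/r) = 25.556 km/s.
Vis-viva on the transfer ellipse at r = 1.940×10^5 km gives v_t = √[μ(2/r − 1/a_t)] = 32.010 km/s.
Δv₂ = |v_t − v_c| = |32.010 − 25.556| = 6.454 km/s.

Δv₂ = 6.45 km/s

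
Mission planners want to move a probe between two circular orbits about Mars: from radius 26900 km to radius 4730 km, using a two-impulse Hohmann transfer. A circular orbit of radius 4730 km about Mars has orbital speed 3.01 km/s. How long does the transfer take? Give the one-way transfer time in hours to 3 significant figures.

From the circular-orbit relation v² = μ/r at r = 4730 km: μ = v²r = (3.01)² × 4730 = 42854.3 km³/s².
Transfer-ellipse semi-major axis a_t = (r₁ + r₂)/2 = (26900 + 4730)/2 = 15815 km.
Transfer time t = π√(a_t³/μ) = π√((15815)³ / 42854.3) = 30180 s.
Converting: 30180 s ÷ 3600 s/hour = 8.38 hours.

t = 8.38 hours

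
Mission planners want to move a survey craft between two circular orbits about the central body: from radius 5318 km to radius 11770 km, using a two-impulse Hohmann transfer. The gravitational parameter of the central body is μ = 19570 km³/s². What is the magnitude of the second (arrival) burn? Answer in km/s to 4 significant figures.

Δv₂ = 0.2722 km/s

Semi-major axis of the transfer orbit: a_t = (5318 + 11770)/2 = 8544 km.
On the circular orbit at r = 11770 km, v_c = √(μ/r) = 1.2895 km/s.
Transfer-orbit speed at the same r (vis-viva, a = a_t): v_t = √[μ(2/r − 1/a_t)] = 1.0173 km/s.
Δv₂ = |v_t − v_c| = |1.0173 − 1.2895| = 0.2722 km/s.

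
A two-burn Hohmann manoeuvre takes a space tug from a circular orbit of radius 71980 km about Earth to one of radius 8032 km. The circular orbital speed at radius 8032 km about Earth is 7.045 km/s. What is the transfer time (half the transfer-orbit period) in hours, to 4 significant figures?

From the circular-orbit relation v² = μ/r at r = 8032 km: μ = v²r = (7.045)² × 8032 = 3.98644×10^5 km³/s².
The Hohmann ellipse has a_t = (r₁ + r₂)/2 = 40006 km.
Transfer time t = π√(a_t³/μ) = π√((40006)³ / 3.98644×10^5) = 39810 s.
Converting: 39810 s ÷ 3600 s/hour = 11.06 hours.

t = 11.06 hours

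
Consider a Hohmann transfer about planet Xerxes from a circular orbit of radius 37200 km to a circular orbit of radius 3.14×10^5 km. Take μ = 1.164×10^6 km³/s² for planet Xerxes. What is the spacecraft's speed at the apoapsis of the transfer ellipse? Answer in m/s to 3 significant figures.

Transfer-ellipse semi-major axis a_t = (r₁ + r₂)/2 = (37200 + 3.140×10^5)/2 = 1.756×10^5 km.
The apoapsis of the transfer ellipse is at r = 3.140×10^5 km.
From the vis-viva equation, v = √[μ(2/r − 1/a_t)] = 0.8862 km/s.

v = 886 m/s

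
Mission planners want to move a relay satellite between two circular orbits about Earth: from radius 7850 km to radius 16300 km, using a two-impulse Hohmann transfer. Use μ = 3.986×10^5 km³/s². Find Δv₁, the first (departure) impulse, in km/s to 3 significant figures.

The Hohmann ellipse has a_t = (r₁ + r₂)/2 = 12075 km.
On the circular orbit at r = 7850 km, v_c = √(μ/r) = 7.126 km/s.
Vis-viva on the transfer ellipse at r = 7850 km gives v_t = √[μ(2/r − 1/a_t)] = 8.279 km/s.
Δv₁ = |v_t − v_c| = |8.279 − 7.126| = 1.153 km/s.

Δv₁ = 1.15 km/s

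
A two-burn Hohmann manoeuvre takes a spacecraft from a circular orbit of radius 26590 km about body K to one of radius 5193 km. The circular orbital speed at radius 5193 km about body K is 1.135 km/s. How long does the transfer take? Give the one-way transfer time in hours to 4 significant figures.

t = 21.37 hours

From the circular-orbit relation v² = μ/r at r = 5193 km: μ = v²r = (1.135)² × 5193 = 6689.75 km³/s².
Semi-major axis of the transfer orbit: a_t = (26590 + 5193)/2 = 15891.5 km.
Half the transfer-orbit period gives t = π√(a_t³/μ) = 76947 s.
Converting: 76947 s ÷ 3600 s/hour = 21.37 hours.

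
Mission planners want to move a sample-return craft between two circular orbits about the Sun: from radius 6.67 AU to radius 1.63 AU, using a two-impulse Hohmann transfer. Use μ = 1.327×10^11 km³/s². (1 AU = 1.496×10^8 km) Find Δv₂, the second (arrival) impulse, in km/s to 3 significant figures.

Δv₂ = 6.25 km/s

In km: r₁ = 6.67 × 1.496×10^8 = 9.97832×10^8 km; r₂ = 1.63 × 1.496×10^8 = 2.43848×10^8 km.
Transfer-ellipse semi-major axis a_t = (r₁ + r₂)/2 = (9.97832×10^8 + 2.43848×10^8)/2 = 6.2084×10^8 km.
Circular speed at r = 2.43848×10^8 km: v_c = √(μ/r) = 23.328 km/s.
Vis-viva on the transfer ellipse at r = 2.43848×10^8 km gives v_t = √[μ(2/r − 1/a_t)] = 29.574 km/s.
Δv₂ = |v_t − v_c| = |29.574 − 23.328| = 6.246 km/s.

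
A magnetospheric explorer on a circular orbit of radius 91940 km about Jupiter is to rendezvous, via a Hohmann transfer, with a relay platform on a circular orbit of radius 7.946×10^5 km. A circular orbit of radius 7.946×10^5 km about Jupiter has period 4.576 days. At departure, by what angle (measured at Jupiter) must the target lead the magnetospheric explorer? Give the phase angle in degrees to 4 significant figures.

From Kepler's third law T² = 4π²r³/μ at r = 7.946×10^5 km, T = 4.576 days = 4.576 × 86400 s = 3.953664×10^5 s: μ = 4π²r³/T² = 1.26709×10^8 km³/s².
The Hohmann ellipse has a_t = (r₁ + r₂)/2 = 4.4327×10^5 km.
The half-period of the transfer ellipse is t = π√(a_t³/μ) = 82370 s.
The target's mean motion on its circular orbit is ω₂ = √(μ/r₂³) = 1.589×10^-5 rad/s.
Angle swept by the target during transfer: ω₂·t = 1.309 rad = 75.00°.
The magnetospheric explorer traverses 180° on the transfer ellipse, so the target must lead by 180° − 75.00° = 105.0°.

φ = 105.0°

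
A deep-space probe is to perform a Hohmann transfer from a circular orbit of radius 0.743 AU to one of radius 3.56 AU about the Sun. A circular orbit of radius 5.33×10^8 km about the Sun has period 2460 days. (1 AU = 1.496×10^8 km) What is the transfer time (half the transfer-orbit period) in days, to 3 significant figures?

t = 577 days

From Kepler's third law T² = 4π²r³/μ at r = 5.33×10^8 km, T = 2460 days = 2460 × 86400 s = 2.12544×10^8 s: μ = 4π²r³/T² = 1.32326×10^11 km³/s².
In km: r₁ = 0.743 × 1.496×10^8 = 1.111528×10^8 km; r₂ = 3.56 × 1.496×10^8 = 5.32576×10^8 km.
The Hohmann ellipse has a_t = (r₁ + r₂)/2 = 3.218644×10^8 km.
By Kepler's third law the transfer-orbit period is T = 2π√(a_t³/μ), so t = T/2 = 4.987×10^7 s.
Converting: 4.987×10^7 s ÷ 86400 s/day = 577 days.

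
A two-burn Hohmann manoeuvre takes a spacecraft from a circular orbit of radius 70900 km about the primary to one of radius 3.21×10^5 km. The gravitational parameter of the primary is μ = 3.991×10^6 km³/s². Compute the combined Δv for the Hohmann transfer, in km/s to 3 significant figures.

Semi-major axis of the transfer orbit: a_t = (70900 + 3.210×10^5)/2 = 1.9595×10^5 km.
At r₁ the circular-orbit speed is v₁ = √(μ/r₁) = 7.503 km/s.
On the transfer ellipse at r₁, v² = μ(2/r − 1/a) gives v_p = √[μ(2/r₁ − 1/a_t)] = 9.603 km/s.
First burn Δv₁ = |v_p − v₁| = 2.100 km/s.
Circular speed at r₂: v₂ = √(μ/r₂) = 3.526 km/s.
Transfer-orbit speed at r₂: v_a = √[μ(2/r₂ − 1/a_t)] = 2.121 km/s.
Second burn Δv₂ = |v₂ − v_a| = 1.405 km/s.
Δv = Δv₁ + Δv₂ = 2.100 + 1.405 = 3.505 km/s.

Δv = 3.51 km/s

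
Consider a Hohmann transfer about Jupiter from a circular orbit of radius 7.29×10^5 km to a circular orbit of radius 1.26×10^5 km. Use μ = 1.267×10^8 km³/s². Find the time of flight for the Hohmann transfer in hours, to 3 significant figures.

The Hohmann ellipse has a_t = (r₁ + r₂)/2 = 4.275×10^5 km.
By Kepler's third law the transfer-orbit period is T = 2π√(a_t³/μ), so t = T/2 = 78010 s.
Converting: 78010 s ÷ 3600 s/hour = 21.7 hours.

t = 21.7 hours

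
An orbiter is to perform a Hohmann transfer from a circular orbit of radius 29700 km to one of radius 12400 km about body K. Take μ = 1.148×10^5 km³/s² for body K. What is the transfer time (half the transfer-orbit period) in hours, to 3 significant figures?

The Hohmann ellipse has a_t = (r₁ + r₂)/2 = 21050 km.
Half the transfer-orbit period gives t = π√(a_t³/μ) = 28320 s.
Converting: 28320 s ÷ 3600 s/hour = 7.87 hours.

t = 7.87 hours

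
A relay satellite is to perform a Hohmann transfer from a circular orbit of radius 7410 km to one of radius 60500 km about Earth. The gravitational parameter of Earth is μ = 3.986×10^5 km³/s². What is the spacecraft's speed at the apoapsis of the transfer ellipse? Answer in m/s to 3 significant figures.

v = 1200 m/s

Transfer-ellipse semi-major axis a_t = (r₁ + r₂)/2 = (7410 + 60500)/2 = 33955 km.
The apoapsis of the transfer ellipse is at r = 60500 km.
Vis-viva: v = √[μ(2/r − 1/a_t)] = √[3.986×10^5 × (2/60500 − 1/33955)] = 1.199 km/s.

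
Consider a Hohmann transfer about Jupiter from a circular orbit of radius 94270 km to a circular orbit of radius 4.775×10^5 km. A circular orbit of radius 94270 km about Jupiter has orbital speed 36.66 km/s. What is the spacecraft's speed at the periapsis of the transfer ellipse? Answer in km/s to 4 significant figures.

From the circular-orbit relation v² = μ/r at r = 94270 km: μ = v²r = (36.66)² × 94270 = 1.26695×10^8 km³/s².
Semi-major axis of the transfer orbit: a_t = (94270 + 4.775×10^5)/2 = 2.85885×10^5 km.
At periapsis, r = 94270 km.
Applying v² = μ(2/r − 1/a_t): v = 47.38 km/s.

v = 47.38 km/s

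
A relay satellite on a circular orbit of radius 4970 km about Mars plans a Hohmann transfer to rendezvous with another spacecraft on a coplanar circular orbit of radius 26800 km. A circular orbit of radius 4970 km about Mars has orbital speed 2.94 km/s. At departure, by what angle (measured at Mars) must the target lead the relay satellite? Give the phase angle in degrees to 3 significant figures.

From the circular-orbit relation v² = μ/r at r = 4970 km: μ = v²r = (2.94)² × 4970 = 42958.7 km³/s².
Transfer-ellipse semi-major axis a_t = (r₁ + r₂)/2 = (4970 + 26800)/2 = 15885 km.
The half-period of the transfer ellipse is t = π√(a_t³/μ) = 30346 s.
Target angular speed ω₂ = √(μ/r₂³) = 4.7241×10^-5 rad/s.
Angle swept by the target during transfer: ω₂·t = 1.4336 rad = 82.14°.
The relay satellite traverses 180° on the transfer ellipse, so the target must lead by 180° − 82.14° = 97.9°.

φ = 97.9°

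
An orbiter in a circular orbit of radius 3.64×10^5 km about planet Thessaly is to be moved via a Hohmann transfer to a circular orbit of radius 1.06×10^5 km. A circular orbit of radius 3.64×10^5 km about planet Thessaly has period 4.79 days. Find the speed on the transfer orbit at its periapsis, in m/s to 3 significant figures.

v = 12700 m/s

From Kepler's third law T² = 4π²r³/μ at r = 3.64×10^5 km, T = 4.79 days = 4.79 × 86400 s = 4.13856×10^5 s: μ = 4π²r³/T² = 1.11164×10^7 km³/s².
The Hohmann ellipse has a_t = (r₁ + r₂)/2 = 2.350×10^5 km.
The periapsis of the transfer ellipse is at r = 1.060×10^5 km.
From the vis-viva equation, v = √[μ(2/r − 1/a_t)] = 12.75 km/s.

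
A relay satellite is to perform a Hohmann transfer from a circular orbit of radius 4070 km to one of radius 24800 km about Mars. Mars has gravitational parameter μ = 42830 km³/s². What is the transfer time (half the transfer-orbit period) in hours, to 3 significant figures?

Semi-major axis of the transfer orbit: a_t = (4070 + 24800)/2 = 14435 km.
Half the transfer-orbit period gives t = π√(a_t³/μ) = 26330 s.
Converting: 26330 s ÷ 3600 s/hour = 7.31 hours.

t = 7.31 hours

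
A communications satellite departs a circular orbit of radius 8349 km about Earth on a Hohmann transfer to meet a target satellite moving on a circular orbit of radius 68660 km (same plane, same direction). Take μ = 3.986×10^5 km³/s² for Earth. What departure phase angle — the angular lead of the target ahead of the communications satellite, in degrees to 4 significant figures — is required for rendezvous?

φ = 104.4°

The Hohmann ellipse has a_t = (r₁ + r₂)/2 = 38504.5 km.
The half-period of the transfer ellipse is t = π√(a_t³/μ) = 37597 s.
The target's mean motion on its circular orbit is ω₂ = √(μ/r₂³) = 3.5092×10^-5 rad/s.
Angle swept by the target during transfer: ω₂·t = 1.31935 rad = 75.59°.
Arrival is 180° from departure on the ellipse, so φ = 180° − 75.59° = 104.4°.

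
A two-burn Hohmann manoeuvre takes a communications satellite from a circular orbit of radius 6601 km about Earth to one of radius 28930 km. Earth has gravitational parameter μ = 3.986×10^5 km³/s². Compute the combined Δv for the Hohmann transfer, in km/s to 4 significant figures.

Δv = 3.595 km/s

Transfer-ellipse semi-major axis a_t = (r₁ + r₂)/2 = (6601 + 28930)/2 = 17765.5 km.
At r₁ the circular-orbit speed is v₁ = √(μ/r₁) = 7.77077 km/s.
On the transfer ellipse at r₁, v² = μ(2/r − 1/a) gives v_p = √[μ(2/r₁ − 1/a_t)] = 9.91629 km/s.
First burn Δv₁ = |v_p − v₁| = 2.146 km/s.
At r₂, v₂ = √(μ/r₂) = 3.712 km/s.
Transfer-orbit speed at r₂: v_a = √[μ(2/r₂ − 1/a_t)] = 2.263 km/s.
Second burn Δv₂ = |v₂ − v_a| = 1.449 km/s.
Total Δv = Δv₁ + Δv₂ = 3.595 km/s.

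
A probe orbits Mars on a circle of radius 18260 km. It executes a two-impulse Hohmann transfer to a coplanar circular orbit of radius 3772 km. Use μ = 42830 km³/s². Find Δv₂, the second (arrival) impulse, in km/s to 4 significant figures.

Transfer-ellipse semi-major axis a_t = (r₁ + r₂)/2 = (18260 + 3772)/2 = 11016 km.
On the circular orbit at r = 3772 km, v_c = √(μ/r) = 3.3697 km/s.
Vis-viva on the transfer ellipse at r = 3772 km gives v_t = √[μ(2/r − 1/a_t)] = 4.3384 km/s.
Δv₂ = |v_t − v_c| = |4.3384 − 3.3697| = 0.9687 km/s.

Δv₂ = 0.9687 km/s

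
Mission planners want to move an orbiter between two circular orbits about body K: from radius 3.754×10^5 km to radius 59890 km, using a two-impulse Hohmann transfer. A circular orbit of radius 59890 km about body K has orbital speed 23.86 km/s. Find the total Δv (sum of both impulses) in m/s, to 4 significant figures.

Δv = 12010 m/s

From the circular-orbit relation v² = μ/r at r = 59890 km: μ = v²r = (23.86)² × 59890 = 3.40954×10^7 km³/s².
Transfer-ellipse semi-major axis a_t = (r₁ + r₂)/2 = (3.754×10^5 + 59890)/2 = 2.17645×10^5 km.
At r₁ the circular-orbit speed is v₁ = √(μ/r₁) = 9.530 km/s.
On the transfer ellipse at r₁, v² = μ(2/r − 1/a) gives v_a = √[μ(2/r₁ − 1/a_t)] = 4.999 km/s.
First burn Δv₁ = |v_a − v₁| = 4.531 km/s.
At r₂, v₂ = √(μ/r₂) = 23.860 km/s.
Transfer-orbit speed at r₂: v_p = √[μ(2/r₂ − 1/a_t)] = 31.336 km/s.
Second burn Δv₂ = |v₂ − v_p| = 7.476 km/s.
Total Δv = Δv₁ + Δv₂ = 12.01 km/s.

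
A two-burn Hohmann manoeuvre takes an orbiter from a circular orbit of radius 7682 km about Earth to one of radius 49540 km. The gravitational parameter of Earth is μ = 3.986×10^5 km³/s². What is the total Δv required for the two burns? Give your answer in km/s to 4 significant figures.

Δv = 3.642 km/s

Semi-major axis of the transfer orbit: a_t = (7682 + 49540)/2 = 28611 km.
At r₁ the circular-orbit speed is v₁ = √(μ/r₁) = 7.2033 km/s.
Transfer-orbit speed at r₁ (vis-viva equation): v_p = √[μ(2/r₁ − 1/a_t)] = 9.4786 km/s.
First burn Δv₁ = |v_p − v₁| = 2.275 km/s.
Circular speed at r₂: v₂ = √(μ/r₂) = 2.837 km/s.
Transfer-orbit speed at r₂: v_a = √[μ(2/r₂ − 1/a_t)] = 1.470 km/s.
Second burn Δv₂ = |v₂ − v_a| = 1.367 km/s.
Δv = Δv₁ + Δv₂ = 2.275 + 1.367 = 3.642 km/s.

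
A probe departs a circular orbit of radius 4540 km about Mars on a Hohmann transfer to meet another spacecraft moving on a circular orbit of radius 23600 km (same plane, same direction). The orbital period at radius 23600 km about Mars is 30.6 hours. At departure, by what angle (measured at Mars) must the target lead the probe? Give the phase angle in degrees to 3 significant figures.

φ = 97.1°

From Kepler's third law T² = 4π²r³/μ at r = 23600 km, T = 30.6 hours = 30.6 × 3600 s = 1.1016×10^5 s: μ = 4π²r³/T² = 42761.0 km³/s².
The Hohmann ellipse has a_t = (r₁ + r₂)/2 = 14070 km.
The half-period of the transfer ellipse is t = π√(a_t³/μ) = 25355 s.
Target angular speed ω₂ = √(μ/r₂³) = 5.7037×10^-5 rad/s.
Angle swept by the target during transfer: ω₂·t = 1.4462 rad = 82.86°.
Arrival is 180° from departure on the ellipse, so φ = 180° − 82.86° = 97.1°.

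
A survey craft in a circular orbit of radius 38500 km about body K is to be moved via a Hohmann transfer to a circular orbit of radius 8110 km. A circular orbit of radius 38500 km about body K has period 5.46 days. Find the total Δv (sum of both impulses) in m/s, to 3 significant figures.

Δv = 529 m/s

From Kepler's third law T² = 4π²r³/μ at r = 38500 km, T = 5.46 days = 5.46 × 86400 s = 4.71744×10^5 s: μ = 4π²r³/T² = 10123.5 km³/s².
Semi-major axis of the transfer orbit: a_t = (38500 + 8110)/2 = 23305 km.
At r₁ the circular-orbit speed is v₁ = √(μ/r₁) = 0.5127837 km/s.
On the transfer ellipse at r₁, vis-viva gives v_a = √[μ(2/r₁ − 1/a_t)] = 0.3024963 km/s.
First burn Δv₁ = |v_a − v₁| = 0.210287 km/s.
Circular speed at r₂: v₂ = √(μ/r₂) = 1.1172597 km/s.
Transfer-orbit speed at r₂: v_p = √[μ(2/r₂ − 1/a_t)] = 1.4360183 km/s.
Second burn Δv₂ = |v₂ − v_p| = 0.318759 km/s.
Δv = Δv₁ + Δv₂ = 0.210287 + 0.318759 = 0.5290 km/s.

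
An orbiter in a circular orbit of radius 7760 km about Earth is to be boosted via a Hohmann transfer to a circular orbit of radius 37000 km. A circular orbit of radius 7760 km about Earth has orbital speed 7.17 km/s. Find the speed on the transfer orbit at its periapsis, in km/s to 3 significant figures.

From the circular-orbit relation v² = μ/r at r = 7760 km: μ = v²r = (7.17)² × 7760 = 3.98933×10^5 km³/s².
The Hohmann ellipse has a_t = (r₁ + r₂)/2 = 22380 km.
At periapsis, r = 7760 km.
From the vis-viva equation, v = √[μ(2/r − 1/a_t)] = 9.219 km/s.

v = 9.22 km/s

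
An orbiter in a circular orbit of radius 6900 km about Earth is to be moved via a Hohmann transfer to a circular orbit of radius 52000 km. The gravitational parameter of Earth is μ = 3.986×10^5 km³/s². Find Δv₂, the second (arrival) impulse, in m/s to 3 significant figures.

Δv₂ = 1430 m/s

The Hohmann ellipse has a_t = (r₁ + r₂)/2 = 29450 km.
On the circular orbit at r = 52000 km, v_c = √(μ/r) = 2.769 km/s.
Vis-viva on the transfer ellipse at r = 52000 km gives v_t = √[μ(2/r − 1/a_t)] = 1.340 km/s.
Δv₂ = |v_t − v_c| = |1.340 − 2.769| = 1.429 km/s.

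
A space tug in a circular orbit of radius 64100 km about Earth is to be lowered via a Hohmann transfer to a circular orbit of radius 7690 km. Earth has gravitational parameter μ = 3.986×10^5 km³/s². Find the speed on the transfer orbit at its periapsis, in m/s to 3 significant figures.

v = 9620 m/s

Transfer-ellipse semi-major axis a_t = (r₁ + r₂)/2 = (64100 + 7690)/2 = 35895 km.
At periapsis, r = 7690 km.
Applying v² = μ(2/r − 1/a_t): v = 9.621 km/s.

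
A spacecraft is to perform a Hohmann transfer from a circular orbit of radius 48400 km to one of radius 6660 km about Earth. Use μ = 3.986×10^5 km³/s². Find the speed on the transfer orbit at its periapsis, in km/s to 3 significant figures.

Transfer-ellipse semi-major axis a_t = (r₁ + r₂)/2 = (48400 + 6660)/2 = 27530 km.
At periapsis, r = 6660 km.
Applying v² = μ(2/r − 1/a_t): v = 10.26 km/s.

v = 10.3 km/s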